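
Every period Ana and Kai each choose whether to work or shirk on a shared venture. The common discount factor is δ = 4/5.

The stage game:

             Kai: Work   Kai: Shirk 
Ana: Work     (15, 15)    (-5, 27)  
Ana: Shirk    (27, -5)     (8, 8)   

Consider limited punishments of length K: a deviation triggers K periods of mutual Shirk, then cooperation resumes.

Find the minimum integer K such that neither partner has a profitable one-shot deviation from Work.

IC: δ(1−δ^K)/(1−δ) ≥ (27−15)/(15−8) = 12/7.
With δ = 4/5: need 1 − δ^K ≥ 12/7·(1−4/5)/(4/5), i.e. δ^K ≤ 0.5714.
Since (4/5)^2 = 0.6400 and (4/5)^3 = 0.5120, the smallest such K is 3.

3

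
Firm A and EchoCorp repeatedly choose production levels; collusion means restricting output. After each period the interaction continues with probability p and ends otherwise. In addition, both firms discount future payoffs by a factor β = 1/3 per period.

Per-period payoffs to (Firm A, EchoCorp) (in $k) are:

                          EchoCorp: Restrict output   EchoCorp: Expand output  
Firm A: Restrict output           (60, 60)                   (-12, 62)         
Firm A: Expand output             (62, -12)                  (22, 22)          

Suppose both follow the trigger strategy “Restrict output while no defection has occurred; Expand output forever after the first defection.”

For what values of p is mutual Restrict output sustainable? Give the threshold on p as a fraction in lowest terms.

3/20

Expected continuation weight on next period's payoff is β·p = 1/3·p, which plays the role of the discount factor.
Cooperation requires 1/3·p ≥ (62−60)/(62−22) = 1/20, hence p ≥ 3/20.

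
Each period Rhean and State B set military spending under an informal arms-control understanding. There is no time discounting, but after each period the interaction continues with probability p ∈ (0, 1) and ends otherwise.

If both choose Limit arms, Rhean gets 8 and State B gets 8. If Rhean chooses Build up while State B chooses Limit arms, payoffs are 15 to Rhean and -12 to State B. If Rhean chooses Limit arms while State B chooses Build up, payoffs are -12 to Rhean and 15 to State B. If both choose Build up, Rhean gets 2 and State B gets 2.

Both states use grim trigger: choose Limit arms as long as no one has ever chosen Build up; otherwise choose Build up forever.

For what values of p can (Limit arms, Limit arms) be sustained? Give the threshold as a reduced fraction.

Expected cooperation value is 8 + p·8 + p²·8 + … = 8/(1−p); deviation gives 15 + p·2/(1−p).
8 ≥ 15(1−p) + 2p ⇒ 13p ≥ 7 ⇒ p ≥ 7/13.

7/13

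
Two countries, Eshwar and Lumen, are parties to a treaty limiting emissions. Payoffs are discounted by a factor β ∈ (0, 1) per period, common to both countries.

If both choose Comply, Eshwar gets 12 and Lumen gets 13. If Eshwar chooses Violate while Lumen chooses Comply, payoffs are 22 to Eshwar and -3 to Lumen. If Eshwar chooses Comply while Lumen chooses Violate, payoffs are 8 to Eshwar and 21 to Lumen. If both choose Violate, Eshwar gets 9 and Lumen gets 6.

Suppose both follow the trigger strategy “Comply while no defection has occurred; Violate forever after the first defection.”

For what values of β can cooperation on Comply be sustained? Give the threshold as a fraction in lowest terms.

10/13

Eshwar: cooperation gives 12 each period; deviation gives 22 once then 9 forever.
  12/(1−β) ≥ 22 + 9β/(1−β) ⇒ β ≥ 10/13.
Lumen: cooperation gives 13 each period; deviation gives 21 once then 6 forever.
  β ≥ 8/15.
Both must hold, so the binding constraint is Eshwar's: β ≥ 10/13.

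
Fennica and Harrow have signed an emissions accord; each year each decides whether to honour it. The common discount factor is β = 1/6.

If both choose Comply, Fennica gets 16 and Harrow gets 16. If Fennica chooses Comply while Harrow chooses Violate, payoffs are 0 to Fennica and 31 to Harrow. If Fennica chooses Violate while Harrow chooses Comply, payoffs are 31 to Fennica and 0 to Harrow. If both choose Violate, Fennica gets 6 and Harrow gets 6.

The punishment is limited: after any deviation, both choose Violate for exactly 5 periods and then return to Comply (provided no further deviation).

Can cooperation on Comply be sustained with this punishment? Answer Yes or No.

No

A one-shot deviation gives 31 now, then 6 for 5 periods, then back to 16.
Gain from deviating: (31−16) today; loss: (16−6) in each of the next 5 periods.
No-deviation condition: (16−6)(β+…+β^5) ≥ 31−16, i.e. β+…+β^5 ≥ 3/2.
At β = 1/6: β+…+β^5 = 0.2000 < 1.5000.
So cooperation is not sustainable.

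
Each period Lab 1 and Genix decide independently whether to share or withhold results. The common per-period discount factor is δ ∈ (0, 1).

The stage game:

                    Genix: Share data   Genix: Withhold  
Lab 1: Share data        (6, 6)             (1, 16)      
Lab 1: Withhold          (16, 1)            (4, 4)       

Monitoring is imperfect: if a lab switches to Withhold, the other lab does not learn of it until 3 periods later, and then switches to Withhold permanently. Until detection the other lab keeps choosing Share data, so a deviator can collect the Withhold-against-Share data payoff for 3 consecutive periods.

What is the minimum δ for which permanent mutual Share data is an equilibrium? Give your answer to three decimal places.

A deviator earns 16 for 3 periods, then 4 forever; cooperating earns 6 forever. Multiplying the IC by (1−δ):
6 ≥ 16(1−δ^3) + 4δ^3, so 12·δ^3 ≥ 10 and δ^3 ≥ 5/6.
δ ≥ (5/6)^(1/3) ≈ 0.941.

0.941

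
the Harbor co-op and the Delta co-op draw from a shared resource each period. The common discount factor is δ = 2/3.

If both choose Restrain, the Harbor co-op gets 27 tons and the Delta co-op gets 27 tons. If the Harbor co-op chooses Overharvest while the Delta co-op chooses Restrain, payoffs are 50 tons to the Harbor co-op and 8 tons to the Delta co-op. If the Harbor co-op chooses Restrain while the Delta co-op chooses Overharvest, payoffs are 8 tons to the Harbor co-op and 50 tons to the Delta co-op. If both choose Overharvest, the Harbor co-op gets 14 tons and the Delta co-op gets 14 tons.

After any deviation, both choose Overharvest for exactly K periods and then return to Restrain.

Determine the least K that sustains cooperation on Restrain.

6

No profitable deviation requires (27−14)(δ+…+δ^K) ≥ 50−27, i.e. δ+…+δ^K ≥ 23/13 ≈ 1.7692.
With δ = 2/3, the partial sums are K=1: 0.6667, K=2: 1.1111, K=3: 1.4074, K=4: 1.6049, K=5: 1.7366, K=6: 1.8244.
K = 6 is the first length at which the sum reaches 1.7692.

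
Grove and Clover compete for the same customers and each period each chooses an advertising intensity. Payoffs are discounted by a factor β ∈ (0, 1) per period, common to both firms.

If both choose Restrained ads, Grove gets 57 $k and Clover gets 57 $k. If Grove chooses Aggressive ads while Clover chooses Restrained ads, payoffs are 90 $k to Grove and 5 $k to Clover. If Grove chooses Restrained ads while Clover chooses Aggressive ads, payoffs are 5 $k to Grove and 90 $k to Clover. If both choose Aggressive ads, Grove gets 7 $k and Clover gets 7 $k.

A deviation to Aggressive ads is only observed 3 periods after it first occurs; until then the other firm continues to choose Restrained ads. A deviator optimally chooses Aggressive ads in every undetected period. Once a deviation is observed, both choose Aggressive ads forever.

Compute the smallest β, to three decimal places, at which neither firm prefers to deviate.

0.735

The best deviation is to choose Aggressive ads for all 3 undetected periods, earning 90 each, then 7 forever once detected.
Deviation value: 90(1−β^3)/(1−β) + 7β^3/(1−β); cooperation value: 57/(1−β).
IC: 57 ≥ 90(1−β^3) + 7β^3 = 90 − 83β^3.
So β^3 ≥ 33/83, giving β ≥ (33/83)^(1/3) ≈ 0.735.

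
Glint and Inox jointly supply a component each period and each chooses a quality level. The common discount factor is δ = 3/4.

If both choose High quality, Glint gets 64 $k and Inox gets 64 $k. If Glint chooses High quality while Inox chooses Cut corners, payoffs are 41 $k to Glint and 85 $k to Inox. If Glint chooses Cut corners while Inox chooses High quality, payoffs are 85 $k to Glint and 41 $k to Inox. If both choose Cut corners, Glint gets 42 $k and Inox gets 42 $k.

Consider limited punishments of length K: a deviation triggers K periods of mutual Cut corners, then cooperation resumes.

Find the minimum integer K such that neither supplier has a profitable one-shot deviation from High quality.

Need Σ_{k=1}^{K} δ^k ≥ (85−64)/(64−42) = 0.9545 at δ = 3/4.
At K = 1 the sum is 0.7500 < 0.9545; at K = 2 it is 1.3125 ≥ 0.9545.
So the minimum punishment length is K = 2.

2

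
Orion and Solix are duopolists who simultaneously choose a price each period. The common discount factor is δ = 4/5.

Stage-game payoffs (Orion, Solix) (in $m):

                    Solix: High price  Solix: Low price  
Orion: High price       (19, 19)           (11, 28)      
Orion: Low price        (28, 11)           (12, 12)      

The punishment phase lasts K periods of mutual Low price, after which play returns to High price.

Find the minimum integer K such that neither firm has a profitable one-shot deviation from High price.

Need Σ_{k=1}^{K} δ^k ≥ (28−19)/(19−12) = 1.2857 at δ = 4/5.
At K = 1 the sum is 0.8000 < 1.2857; at K = 2 it is 1.4400 ≥ 1.2857.
So the minimum punishment length is K = 2.

2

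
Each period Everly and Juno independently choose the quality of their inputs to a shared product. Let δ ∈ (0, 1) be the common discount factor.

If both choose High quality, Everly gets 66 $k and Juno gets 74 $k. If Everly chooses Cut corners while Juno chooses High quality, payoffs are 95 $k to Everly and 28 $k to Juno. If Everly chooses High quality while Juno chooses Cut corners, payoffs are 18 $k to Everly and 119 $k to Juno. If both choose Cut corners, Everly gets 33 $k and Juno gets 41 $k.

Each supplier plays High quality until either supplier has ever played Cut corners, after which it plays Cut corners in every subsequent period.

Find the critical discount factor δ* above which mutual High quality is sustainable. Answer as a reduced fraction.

Everly: cooperation gives 66 each period; deviation gives 95 once then 33 forever.
  66/(1−δ) ≥ 95 + 33δ/(1−δ) ⇒ δ ≥ 29/62.
Juno: cooperation gives 74 each period; deviation gives 119 once then 41 forever.
  δ ≥ 45/78 = 15/26.
Both must hold, so the binding constraint is Juno's: δ ≥ 15/26.

15/26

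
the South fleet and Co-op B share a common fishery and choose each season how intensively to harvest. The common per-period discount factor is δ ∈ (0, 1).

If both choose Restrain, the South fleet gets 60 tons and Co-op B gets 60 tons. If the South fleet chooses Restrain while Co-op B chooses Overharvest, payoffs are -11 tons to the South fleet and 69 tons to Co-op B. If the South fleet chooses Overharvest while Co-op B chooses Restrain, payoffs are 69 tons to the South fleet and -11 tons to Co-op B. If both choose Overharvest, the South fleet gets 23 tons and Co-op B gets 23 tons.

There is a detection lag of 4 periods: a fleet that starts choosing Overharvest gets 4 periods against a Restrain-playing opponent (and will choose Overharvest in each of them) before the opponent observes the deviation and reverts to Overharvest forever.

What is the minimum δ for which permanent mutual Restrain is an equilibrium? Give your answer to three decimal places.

A deviator earns 69 for 4 periods, then 23 forever; cooperating earns 60 forever. Multiplying the IC by (1−δ):
60 ≥ 69(1−δ^4) + 23δ^4, so 46·δ^4 ≥ 9 and δ^4 ≥ 9/46.
δ ≥ (9/46)^(1/4) ≈ 0.665.

0.665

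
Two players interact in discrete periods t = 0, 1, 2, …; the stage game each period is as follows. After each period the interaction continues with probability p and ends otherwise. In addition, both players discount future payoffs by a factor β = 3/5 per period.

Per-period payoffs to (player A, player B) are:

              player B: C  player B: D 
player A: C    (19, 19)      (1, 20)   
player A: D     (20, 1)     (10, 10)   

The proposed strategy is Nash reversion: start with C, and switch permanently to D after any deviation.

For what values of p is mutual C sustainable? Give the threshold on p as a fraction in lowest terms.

1/6

Expected continuation weight on next period's payoff is β·p = 3/5·p, which plays the role of the discount factor.
Cooperation requires 3/5·p ≥ (20−19)/(20−10) = 1/10, hence p ≥ 1/6.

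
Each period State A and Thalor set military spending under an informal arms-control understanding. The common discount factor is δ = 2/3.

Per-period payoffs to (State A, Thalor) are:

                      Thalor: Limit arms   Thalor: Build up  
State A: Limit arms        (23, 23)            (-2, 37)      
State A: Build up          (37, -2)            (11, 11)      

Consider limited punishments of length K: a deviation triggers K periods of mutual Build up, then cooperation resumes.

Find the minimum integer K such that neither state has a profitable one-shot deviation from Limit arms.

3

No profitable deviation requires (23−11)(δ+…+δ^K) ≥ 37−23, i.e. δ+…+δ^K ≥ 7/6 ≈ 1.1667.
With δ = 2/3, the partial sums are K=1: 0.6667, K=2: 1.1111, K=3: 1.4074.
K = 3 is the first length at which the sum reaches 1.1667.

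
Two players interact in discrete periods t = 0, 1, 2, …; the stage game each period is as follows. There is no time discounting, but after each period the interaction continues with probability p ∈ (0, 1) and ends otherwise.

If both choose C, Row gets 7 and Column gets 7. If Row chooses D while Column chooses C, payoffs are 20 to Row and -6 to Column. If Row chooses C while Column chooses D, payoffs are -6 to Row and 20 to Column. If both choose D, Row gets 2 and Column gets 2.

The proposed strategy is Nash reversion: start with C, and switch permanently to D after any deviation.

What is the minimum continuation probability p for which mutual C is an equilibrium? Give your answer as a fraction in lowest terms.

13/18

With no time discounting, the continuation probability p plays the role of the discount factor.
Grim-trigger IC: 7/(1−p) ≥ 20 + 2p/(1−p) ⇒ p ≥ (20−7)/(20−2) = 13/18.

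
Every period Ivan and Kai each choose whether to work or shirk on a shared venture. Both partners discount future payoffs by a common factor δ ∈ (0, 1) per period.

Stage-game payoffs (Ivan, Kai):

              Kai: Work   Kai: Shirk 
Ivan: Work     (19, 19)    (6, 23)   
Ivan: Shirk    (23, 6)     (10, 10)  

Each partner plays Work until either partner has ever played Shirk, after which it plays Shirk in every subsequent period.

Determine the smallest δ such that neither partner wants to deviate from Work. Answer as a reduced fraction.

Under grim trigger the critical discount factor is (T−C)/(T−P) with T = 23, C = 19, P = 10.
δ* = (23−19)/(23−10) = 4/13.

4/13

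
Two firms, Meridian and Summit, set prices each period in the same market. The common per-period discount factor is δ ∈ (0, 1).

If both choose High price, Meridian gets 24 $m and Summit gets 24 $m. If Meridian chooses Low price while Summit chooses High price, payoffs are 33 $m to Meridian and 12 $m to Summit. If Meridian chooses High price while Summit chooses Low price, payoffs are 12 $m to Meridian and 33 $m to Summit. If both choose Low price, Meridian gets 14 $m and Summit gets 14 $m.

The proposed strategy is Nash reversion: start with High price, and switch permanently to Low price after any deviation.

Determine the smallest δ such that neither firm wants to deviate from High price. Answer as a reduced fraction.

9/19

24/(1−δ) ≥ 33 + 14δ/(1−δ)
24 ≥ 33 − 19δ
δ ≥ 9/19.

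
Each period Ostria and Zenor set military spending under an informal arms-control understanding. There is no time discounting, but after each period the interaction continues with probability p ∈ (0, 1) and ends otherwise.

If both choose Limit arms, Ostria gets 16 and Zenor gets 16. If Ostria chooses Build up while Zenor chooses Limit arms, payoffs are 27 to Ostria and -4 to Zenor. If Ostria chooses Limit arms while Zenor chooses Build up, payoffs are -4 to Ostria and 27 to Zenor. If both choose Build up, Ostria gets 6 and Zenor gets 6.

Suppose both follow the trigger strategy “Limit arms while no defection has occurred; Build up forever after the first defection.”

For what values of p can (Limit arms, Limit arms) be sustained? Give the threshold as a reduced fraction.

Expected cooperation value is 16 + p·16 + p²·16 + … = 16/(1−p); deviation gives 27 + p·6/(1−p).
16 ≥ 27(1−p) + 6p ⇒ 21p ≥ 11 ⇒ p ≥ 11/21.

11/21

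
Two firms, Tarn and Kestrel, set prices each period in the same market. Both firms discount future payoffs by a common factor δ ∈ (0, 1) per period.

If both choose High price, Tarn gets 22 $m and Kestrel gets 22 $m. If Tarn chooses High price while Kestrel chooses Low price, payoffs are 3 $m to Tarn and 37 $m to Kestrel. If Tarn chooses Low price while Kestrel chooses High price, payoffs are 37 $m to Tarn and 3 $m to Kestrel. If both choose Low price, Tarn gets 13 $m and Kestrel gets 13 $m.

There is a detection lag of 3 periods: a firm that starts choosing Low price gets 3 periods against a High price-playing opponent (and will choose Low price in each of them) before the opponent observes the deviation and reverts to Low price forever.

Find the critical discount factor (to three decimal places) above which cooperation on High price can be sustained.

0.855

The best deviation is to choose Low price for all 3 undetected periods, earning 37 each, then 13 forever once detected.
Deviation value: 37(1−δ^3)/(1−δ) + 13δ^3/(1−δ); cooperation value: 22/(1−δ).
IC: 22 ≥ 37(1−δ^3) + 13δ^3 = 37 − 24δ^3.
So δ^3 ≥ 15/24 = 5/8, giving δ ≥ (5/8)^(1/3) ≈ 0.855.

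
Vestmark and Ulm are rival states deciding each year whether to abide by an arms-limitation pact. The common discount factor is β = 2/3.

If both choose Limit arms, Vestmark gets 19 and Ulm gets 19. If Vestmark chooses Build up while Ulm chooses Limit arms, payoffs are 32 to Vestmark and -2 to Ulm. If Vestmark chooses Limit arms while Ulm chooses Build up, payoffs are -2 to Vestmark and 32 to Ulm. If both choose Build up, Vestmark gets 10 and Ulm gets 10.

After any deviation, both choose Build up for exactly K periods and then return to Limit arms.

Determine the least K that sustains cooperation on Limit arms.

4

IC: β(1−β^K)/(1−β) ≥ (32−19)/(19−10) = 13/9.
With β = 2/3: need 1 − β^K ≥ 13/9·(1−2/3)/(2/3), i.e. β^K ≤ 0.2778.
Since (2/3)^3 = 0.2963 and (2/3)^4 = 0.1975, the smallest such K is 4.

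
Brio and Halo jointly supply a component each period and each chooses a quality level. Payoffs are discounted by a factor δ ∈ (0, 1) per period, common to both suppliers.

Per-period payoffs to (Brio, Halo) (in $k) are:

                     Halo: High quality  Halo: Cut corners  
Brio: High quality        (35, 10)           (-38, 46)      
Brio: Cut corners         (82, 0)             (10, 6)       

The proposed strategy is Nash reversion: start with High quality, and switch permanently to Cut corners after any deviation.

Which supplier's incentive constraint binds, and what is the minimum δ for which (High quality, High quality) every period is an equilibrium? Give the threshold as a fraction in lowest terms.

Halo; δ ≥ 9/10

Brio: cooperation gives 35 each period; deviation gives 82 once then 10 forever.
  35/(1−δ) ≥ 82 + 10δ/(1−δ) ⇒ δ ≥ 47/72.
Halo: cooperation gives 10 each period; deviation gives 46 once then 6 forever.
  δ ≥ 36/40 = 9/10.
Both must hold, so the binding constraint is Halo's: δ ≥ 9/10.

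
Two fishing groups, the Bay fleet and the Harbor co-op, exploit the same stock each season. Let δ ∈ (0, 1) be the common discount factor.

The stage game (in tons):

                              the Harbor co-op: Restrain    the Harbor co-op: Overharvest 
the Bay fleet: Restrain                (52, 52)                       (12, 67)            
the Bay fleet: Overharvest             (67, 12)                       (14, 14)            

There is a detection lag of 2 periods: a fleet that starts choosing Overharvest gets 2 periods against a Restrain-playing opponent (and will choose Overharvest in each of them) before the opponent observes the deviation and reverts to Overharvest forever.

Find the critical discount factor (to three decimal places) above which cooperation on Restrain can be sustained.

Deviating for the 2 undetected periods gains 67−52 = 15 per period over cooperation, then loses 52−14 = 38 per period forever once punishment starts.
Gain: 15(1 + δ + … + δ^1); loss: 38·δ^2/(1−δ).
No profitable deviation ⇔ 15(1−δ^2) ≤ 38·δ^2, i.e. δ^2 ≥ 15/(15+38) = 15/53.
Hence δ ≥ (15/53)^(1/2) ≈ 0.532.

0.532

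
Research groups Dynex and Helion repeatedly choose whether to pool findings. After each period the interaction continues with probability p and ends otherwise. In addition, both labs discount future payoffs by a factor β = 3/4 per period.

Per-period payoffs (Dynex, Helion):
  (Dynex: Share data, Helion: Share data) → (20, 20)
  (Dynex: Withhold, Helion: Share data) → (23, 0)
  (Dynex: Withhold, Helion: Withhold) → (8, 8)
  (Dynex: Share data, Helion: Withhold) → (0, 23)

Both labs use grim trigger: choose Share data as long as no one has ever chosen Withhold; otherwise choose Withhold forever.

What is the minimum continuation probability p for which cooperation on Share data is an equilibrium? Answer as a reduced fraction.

With continuation probability p and discount β, the effective per-period discount factor is βp.
Grim-trigger IC: βp ≥ (23−20)/(23−8) = 1/5.
So p ≥ (1/5)/(3/4) = 4/15.

4/15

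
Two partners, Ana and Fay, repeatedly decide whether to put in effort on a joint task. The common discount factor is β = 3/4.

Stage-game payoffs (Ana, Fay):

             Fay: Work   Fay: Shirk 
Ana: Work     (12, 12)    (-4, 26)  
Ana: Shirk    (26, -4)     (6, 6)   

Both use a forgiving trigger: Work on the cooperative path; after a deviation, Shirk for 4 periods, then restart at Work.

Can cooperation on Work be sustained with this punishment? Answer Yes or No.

No

Comparing payoff streams over the 5 periods until play realigns: cooperate → 12(1+β+…+β^4); deviate → 26 + 6(β+…+β^4).
Cooperation is sustained iff (12−6)(β+…+β^4) ≥ 26−12.
β+…+β^4 = 3/4·(1−(3/4)^4)/(1−3/4) = 2.0508, and (26−12)/(12−6) = 2.3333.
2.0508 < 2.3333, so cooperation is not sustainable.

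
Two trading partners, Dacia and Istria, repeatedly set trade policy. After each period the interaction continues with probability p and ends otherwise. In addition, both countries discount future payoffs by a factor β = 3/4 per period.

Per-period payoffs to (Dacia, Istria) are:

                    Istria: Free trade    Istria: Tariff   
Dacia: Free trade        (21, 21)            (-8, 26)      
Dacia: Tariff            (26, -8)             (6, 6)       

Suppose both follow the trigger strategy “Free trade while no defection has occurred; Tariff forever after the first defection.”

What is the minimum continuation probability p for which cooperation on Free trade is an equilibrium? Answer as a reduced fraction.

Expected continuation weight on next period's payoff is β·p = 3/4·p, which plays the role of the discount factor.
Cooperation requires 3/4·p ≥ (26−21)/(26−6) = 1/4, hence p ≥ 1/3.

1/3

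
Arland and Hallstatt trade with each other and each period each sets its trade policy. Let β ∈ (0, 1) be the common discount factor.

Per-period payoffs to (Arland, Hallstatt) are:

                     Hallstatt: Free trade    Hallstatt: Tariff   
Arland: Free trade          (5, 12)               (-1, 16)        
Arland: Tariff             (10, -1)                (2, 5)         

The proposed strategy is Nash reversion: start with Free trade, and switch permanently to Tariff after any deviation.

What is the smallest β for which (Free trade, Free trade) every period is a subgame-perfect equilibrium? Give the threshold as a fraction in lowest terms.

For Arland: deviation gain 10−5 = 5, per-period punishment loss 5−2 = 3. IC gives β ≥ 5/8.
For Hallstatt: gain 4, loss 7 per period, so β ≥ 4/11.
The tighter constraint is Arland's, so cooperation needs β ≥ 5/8.

5/8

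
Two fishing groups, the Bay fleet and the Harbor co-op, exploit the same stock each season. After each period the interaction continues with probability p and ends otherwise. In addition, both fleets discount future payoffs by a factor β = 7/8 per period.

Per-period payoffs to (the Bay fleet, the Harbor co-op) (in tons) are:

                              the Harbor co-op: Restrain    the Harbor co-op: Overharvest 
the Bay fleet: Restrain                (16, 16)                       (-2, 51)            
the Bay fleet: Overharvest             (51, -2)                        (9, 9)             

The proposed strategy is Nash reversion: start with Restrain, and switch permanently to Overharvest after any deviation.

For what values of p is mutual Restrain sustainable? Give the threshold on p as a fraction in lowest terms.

Expected continuation weight on next period's payoff is β·p = 7/8·p, which plays the role of the discount factor.
Cooperation requires 7/8·p ≥ (51−16)/(51−9) = 5/6, hence p ≥ 20/21.

20/21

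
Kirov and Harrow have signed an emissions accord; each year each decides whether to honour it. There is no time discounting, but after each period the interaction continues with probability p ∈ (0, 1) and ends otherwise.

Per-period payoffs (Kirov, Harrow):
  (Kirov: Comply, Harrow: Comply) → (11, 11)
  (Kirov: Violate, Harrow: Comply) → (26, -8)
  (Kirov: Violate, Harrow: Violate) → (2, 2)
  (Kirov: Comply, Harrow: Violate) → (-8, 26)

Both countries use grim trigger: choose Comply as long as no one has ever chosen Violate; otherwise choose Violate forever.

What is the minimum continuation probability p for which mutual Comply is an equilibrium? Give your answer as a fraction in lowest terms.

5/8

With no time discounting, the continuation probability p plays the role of the discount factor.
Grim-trigger IC: 11/(1−p) ≥ 26 + 2p/(1−p) ⇒ p ≥ (26−11)/(26−2) = 5/8.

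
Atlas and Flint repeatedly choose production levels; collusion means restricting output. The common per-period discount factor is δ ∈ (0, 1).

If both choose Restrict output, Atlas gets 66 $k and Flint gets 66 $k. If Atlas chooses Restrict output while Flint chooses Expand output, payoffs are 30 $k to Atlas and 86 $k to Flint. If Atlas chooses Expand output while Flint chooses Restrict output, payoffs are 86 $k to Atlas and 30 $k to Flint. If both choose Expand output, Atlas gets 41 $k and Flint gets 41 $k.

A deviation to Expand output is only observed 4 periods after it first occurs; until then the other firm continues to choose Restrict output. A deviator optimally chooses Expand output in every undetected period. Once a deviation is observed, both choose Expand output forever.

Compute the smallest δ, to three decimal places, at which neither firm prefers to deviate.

The best deviation is to choose Expand output for all 4 undetected periods, earning 86 each, then 41 forever once detected.
Deviation value: 86(1−δ^4)/(1−δ) + 41δ^4/(1−δ); cooperation value: 66/(1−δ).
IC: 66 ≥ 86(1−δ^4) + 41δ^4 = 86 − 45δ^4.
So δ^4 ≥ 20/45 = 4/9, giving δ ≥ (4/9)^(1/4) ≈ 0.816.

0.816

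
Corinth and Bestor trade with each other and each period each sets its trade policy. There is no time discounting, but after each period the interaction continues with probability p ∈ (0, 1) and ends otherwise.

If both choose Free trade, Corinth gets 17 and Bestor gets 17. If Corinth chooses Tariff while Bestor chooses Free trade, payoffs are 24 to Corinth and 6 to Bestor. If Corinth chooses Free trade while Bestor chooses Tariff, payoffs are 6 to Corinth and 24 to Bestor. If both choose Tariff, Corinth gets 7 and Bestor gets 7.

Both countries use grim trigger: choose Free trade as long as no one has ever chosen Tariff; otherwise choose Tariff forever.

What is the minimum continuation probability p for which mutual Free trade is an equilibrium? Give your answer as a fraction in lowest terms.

Expected cooperation value is 17 + p·17 + p²·17 + … = 17/(1−p); deviation gives 24 + p·7/(1−p).
17 ≥ 24(1−p) + 7p ⇒ 17p ≥ 7 ⇒ p ≥ 7/17.

7/17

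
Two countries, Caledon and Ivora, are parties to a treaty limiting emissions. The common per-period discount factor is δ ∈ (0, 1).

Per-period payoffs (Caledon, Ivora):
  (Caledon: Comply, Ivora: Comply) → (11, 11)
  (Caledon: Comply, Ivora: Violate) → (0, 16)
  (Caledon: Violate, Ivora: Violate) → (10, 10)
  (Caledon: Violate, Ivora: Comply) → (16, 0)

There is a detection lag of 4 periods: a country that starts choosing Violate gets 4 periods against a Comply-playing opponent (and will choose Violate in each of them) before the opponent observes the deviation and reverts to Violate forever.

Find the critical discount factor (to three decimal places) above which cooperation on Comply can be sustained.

0.955

The best deviation is to choose Violate for all 4 undetected periods, earning 16 each, then 10 forever once detected.
Deviation value: 16(1−δ^4)/(1−δ) + 10δ^4/(1−δ); cooperation value: 11/(1−δ).
IC: 11 ≥ 16(1−δ^4) + 10δ^4 = 16 − 6δ^4.
So δ^4 ≥ 5/6, giving δ ≥ (5/6)^(1/4) ≈ 0.955.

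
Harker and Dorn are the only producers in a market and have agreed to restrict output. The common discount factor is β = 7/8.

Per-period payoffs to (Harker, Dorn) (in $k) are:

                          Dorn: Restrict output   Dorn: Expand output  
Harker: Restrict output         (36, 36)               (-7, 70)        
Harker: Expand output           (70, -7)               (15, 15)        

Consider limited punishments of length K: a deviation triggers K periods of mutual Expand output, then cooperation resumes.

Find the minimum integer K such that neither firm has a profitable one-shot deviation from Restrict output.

No profitable deviation requires (36−15)(β+…+β^K) ≥ 70−36, i.e. β+…+β^K ≥ 34/21 ≈ 1.6190.
With β = 7/8, the partial sums are K=1: 0.8750, K=2: 1.6406.
K = 2 is the first length at which the sum reaches 1.6190.

2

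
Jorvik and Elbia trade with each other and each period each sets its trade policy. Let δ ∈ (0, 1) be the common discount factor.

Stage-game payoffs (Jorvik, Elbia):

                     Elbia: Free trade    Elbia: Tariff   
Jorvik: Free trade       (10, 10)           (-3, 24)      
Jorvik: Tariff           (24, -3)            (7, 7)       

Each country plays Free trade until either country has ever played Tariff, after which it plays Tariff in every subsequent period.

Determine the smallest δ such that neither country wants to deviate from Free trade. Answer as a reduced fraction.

Cooperation forever yields 10 each period: 10/(1−δ).
Deviating yields 24 once, then 7 forever: 24 + 7δ/(1−δ).
No profitable deviation requires 10/(1−δ) ≥ 24 + 7δ/(1−δ).
Multiplying by (1−δ): 10 ≥ 24(1−δ) + 7δ = 24 − 17δ.
So 17δ ≥ 14, i.e. δ ≥ 14/17.

14/17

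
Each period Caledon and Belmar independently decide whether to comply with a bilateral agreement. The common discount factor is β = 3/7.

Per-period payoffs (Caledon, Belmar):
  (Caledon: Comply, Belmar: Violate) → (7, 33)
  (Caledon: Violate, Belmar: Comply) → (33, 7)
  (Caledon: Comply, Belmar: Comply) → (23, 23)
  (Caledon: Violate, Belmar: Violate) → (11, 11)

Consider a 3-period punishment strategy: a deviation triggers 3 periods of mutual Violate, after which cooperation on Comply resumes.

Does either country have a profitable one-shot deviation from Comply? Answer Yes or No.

Yes

Comparing payoff streams over the 4 periods until play realigns: cooperate → 23(1+β+…+β^3); deviate → 33 + 11(β+…+β^3).
Cooperation is sustained iff (23−11)(β+…+β^3) ≥ 33−23.
β+…+β^3 = 3/7·(1−(3/7)^3)/(1−3/7) = 0.6910, and (33−23)/(23−11) = 0.8333.
0.6910 < 0.8333, so cooperation is not sustainable.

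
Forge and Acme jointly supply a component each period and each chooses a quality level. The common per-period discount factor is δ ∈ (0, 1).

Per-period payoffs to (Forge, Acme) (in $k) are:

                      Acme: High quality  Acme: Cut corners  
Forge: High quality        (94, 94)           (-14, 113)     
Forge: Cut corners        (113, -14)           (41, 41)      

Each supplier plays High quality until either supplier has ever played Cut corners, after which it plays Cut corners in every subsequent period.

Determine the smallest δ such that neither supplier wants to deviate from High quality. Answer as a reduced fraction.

19/72

One-period gain from deviating is 113 − 94 = 19. The loss is 94 − 41 = 53 in every subsequent period, with present value 53·δ/(1−δ).
Deviation is unprofitable when 53·δ/(1−δ) ≥ 19, i.e. δ/(1−δ) ≥ 19/53.
Equivalently δ ≥ 19/(19+53) = 19/72.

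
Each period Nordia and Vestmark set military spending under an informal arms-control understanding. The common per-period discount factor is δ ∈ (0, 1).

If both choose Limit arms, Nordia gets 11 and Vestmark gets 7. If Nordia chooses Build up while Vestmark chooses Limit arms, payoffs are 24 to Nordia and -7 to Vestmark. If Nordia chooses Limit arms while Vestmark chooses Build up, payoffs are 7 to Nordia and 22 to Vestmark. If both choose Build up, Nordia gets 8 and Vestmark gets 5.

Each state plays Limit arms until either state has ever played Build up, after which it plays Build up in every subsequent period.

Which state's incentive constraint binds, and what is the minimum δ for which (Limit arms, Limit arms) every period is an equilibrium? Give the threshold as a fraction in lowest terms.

Vestmark; δ ≥ 15/17

Nordia's threshold: (24−11)/(24−8) = 13/16.
Vestmark's threshold: (22−7)/(22−5) = 15/17.
13/16 < 15/17, so Vestmark binds and δ* = 15/17.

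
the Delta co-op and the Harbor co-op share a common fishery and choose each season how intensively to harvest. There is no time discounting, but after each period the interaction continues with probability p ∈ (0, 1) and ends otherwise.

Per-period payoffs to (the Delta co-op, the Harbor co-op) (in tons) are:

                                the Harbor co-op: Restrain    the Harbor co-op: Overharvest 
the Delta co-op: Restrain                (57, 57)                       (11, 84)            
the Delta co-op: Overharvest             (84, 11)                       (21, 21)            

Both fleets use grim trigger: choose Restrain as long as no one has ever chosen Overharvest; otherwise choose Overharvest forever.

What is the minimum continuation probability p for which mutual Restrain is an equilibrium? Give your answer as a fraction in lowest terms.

With no time discounting, the continuation probability p plays the role of the discount factor.
Grim-trigger IC: 57/(1−p) ≥ 84 + 21p/(1−p) ⇒ p ≥ (84−57)/(84−21) = 3/7.

3/7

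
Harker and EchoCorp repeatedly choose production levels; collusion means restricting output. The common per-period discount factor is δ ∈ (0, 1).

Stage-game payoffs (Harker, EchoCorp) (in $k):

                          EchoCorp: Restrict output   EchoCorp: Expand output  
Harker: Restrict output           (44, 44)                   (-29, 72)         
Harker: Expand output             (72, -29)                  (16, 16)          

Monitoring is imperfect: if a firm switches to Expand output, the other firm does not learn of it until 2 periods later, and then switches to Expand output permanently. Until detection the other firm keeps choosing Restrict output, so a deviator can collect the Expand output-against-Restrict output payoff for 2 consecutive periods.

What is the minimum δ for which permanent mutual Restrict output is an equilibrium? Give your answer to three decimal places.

Deviating for the 2 undetected periods gains 72−44 = 28 per period over cooperation, then loses 44−16 = 28 per period forever once punishment starts.
Gain: 28(1 + δ + … + δ^1); loss: 28·δ^2/(1−δ).
No profitable deviation ⇔ 28(1−δ^2) ≤ 28·δ^2, i.e. δ^2 ≥ 28/(28+28) = 1/2.
Hence δ ≥ (1/2)^(1/2) ≈ 0.707.

0.707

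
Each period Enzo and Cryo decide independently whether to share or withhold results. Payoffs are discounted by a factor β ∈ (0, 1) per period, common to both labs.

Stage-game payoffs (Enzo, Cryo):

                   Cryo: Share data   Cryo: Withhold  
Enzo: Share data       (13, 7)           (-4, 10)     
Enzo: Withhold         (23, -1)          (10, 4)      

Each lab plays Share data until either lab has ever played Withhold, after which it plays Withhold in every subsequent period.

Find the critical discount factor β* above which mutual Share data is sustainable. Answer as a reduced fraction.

10/13

Enzo: cooperation gives 13 each period; deviation gives 23 once then 10 forever.
  13/(1−β) ≥ 23 + 10β/(1−β) ⇒ β ≥ 10/13.
Cryo: cooperation gives 7 each period; deviation gives 10 once then 4 forever.
  β ≥ 3/6 = 1/2.
Both must hold, so the binding constraint is Enzo's: β ≥ 10/13.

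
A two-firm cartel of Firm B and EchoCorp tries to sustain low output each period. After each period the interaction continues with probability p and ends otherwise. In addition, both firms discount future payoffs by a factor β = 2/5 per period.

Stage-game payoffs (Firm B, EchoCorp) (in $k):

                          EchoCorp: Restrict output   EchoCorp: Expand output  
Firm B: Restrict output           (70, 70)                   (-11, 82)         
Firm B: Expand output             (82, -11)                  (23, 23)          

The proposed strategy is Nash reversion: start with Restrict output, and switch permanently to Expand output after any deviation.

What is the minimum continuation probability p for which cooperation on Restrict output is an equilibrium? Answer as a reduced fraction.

30/59

With continuation probability p and discount β, the effective per-period discount factor is βp.
Grim-trigger IC: βp ≥ (82−70)/(82−23) = 12/59.
So p ≥ (12/59)/(2/5) = 30/59.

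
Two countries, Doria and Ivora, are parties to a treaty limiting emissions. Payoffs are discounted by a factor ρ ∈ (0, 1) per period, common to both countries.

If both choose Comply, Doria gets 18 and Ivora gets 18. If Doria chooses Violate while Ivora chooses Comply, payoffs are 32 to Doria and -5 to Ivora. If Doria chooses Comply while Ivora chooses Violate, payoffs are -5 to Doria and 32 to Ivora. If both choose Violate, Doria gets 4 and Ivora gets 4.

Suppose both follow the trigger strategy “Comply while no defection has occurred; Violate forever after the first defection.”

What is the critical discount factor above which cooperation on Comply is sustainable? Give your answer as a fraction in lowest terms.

1/2

Cooperation forever yields 18 each period: 18/(1−ρ).
Deviating yields 32 once, then 4 forever: 32 + 4ρ/(1−ρ).
No profitable deviation requires 18/(1−ρ) ≥ 32 + 4ρ/(1−ρ).
Multiplying by (1−ρ): 18 ≥ 32(1−ρ) + 4ρ = 32 − 28ρ.
So 28ρ ≥ 14, i.e. ρ ≥ 14/28 = 1/2.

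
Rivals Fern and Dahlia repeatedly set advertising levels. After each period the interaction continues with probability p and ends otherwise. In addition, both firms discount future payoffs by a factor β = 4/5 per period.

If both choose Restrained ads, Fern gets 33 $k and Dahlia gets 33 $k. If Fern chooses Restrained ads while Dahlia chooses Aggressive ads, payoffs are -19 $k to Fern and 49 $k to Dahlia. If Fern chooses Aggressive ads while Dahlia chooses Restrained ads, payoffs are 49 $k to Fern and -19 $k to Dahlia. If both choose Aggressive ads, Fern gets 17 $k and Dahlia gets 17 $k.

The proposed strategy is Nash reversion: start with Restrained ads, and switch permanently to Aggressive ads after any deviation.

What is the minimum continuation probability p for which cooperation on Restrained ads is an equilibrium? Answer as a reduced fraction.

With continuation probability p and discount β, the effective per-period discount factor is βp.
Grim-trigger IC: βp ≥ (49−33)/(49−17) = 1/2.
So p ≥ (1/2)/(4/5) = 5/8.

5/8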